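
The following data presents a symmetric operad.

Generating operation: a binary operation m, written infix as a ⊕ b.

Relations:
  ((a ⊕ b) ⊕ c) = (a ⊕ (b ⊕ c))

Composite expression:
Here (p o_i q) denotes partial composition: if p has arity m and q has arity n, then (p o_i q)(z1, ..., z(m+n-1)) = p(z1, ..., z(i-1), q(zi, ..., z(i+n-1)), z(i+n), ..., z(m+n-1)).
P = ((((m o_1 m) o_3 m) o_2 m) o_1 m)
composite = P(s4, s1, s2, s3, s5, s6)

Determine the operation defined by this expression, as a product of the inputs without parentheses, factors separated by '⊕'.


Every regrouping of m is equal, so read the s-inputs in written order.
(s4 ⊕ s1) collapses to s4 ⊕ s1
(s2 ⊕ s3) collapses to s2 ⊕ s3
((s4 ⊕ s1) ⊕ (s2 ⊕ s3)) collapses to s4 ⊕ s1 ⊕ s2 ⊕ s3
(s5 ⊕ s6) collapses to s5 ⊕ s6
(((s4 ⊕ s1) ⊕ (s2 ⊕ s3)) ⊕ (s5 ⊕ s6)) collapses to s4 ⊕ s1 ⊕ s2 ⊕ s3 ⊕ s5 ⊕ s6

s4 ⊕ s1 ⊕ s2 ⊕ s3 ⊕ s5 ⊕ s6


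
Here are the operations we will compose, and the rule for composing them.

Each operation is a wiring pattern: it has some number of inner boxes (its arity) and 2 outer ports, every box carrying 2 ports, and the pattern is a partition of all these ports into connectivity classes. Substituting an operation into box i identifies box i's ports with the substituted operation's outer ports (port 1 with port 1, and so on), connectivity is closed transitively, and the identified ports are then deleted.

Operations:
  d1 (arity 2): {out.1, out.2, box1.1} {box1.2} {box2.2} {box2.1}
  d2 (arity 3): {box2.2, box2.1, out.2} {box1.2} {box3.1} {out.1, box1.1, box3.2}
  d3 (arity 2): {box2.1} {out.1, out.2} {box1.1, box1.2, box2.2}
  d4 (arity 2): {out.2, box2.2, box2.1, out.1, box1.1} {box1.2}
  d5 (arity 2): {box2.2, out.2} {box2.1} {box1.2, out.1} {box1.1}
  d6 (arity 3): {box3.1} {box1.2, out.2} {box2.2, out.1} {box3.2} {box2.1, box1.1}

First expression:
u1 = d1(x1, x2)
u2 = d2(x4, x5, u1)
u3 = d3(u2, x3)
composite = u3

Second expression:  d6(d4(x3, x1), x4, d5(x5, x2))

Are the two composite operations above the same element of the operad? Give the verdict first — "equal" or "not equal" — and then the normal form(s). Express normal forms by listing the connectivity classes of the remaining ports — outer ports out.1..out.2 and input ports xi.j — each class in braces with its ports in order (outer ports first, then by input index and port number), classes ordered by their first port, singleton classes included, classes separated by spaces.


The first expression reduces to {out.1, out.2} {x1.1, x3.2, x4.1, x5.1, x5.2} {x1.2} {x2.1} {x2.2} {x3.1} {x4.2}
The second expression reduces to {out.1, x4.2} {out.2, x1.1, x1.2, x3.1, x4.1} {x2.1} {x2.2} {x3.2} {x5.1} {x5.2}
Distinct normal forms: not equal.

not equal; first: {out.1, out.2} {x1.1, x3.2, x4.1, x5.1, x5.2} {x1.2} {x2.1} {x2.2} {x3.1} {x4.2}; second: {out.1, x4.2} {out.2, x1.1, x1.2, x3.1, x4.1} {x2.1} {x2.2} {x3.2} {x5.1} {x5.2}


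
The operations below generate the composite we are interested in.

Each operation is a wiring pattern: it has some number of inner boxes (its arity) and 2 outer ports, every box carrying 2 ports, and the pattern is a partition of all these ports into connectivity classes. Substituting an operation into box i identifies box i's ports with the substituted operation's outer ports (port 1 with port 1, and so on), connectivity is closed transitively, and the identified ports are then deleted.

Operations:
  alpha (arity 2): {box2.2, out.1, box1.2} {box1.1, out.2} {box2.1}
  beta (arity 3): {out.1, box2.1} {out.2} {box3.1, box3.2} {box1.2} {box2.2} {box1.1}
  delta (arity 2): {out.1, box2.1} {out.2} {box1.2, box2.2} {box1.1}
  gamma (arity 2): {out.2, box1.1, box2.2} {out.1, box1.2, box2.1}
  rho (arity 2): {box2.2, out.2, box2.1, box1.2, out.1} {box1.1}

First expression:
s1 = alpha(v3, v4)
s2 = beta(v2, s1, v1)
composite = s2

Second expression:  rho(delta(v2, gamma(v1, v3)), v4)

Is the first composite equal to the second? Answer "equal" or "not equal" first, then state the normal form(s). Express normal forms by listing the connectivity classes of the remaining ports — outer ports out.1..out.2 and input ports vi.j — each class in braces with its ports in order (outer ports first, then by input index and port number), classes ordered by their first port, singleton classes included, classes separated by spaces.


not equal: they reduce to {out.1, v3.2, v4.2} {out.2} {v1.1, v1.2} {v2.1} {v2.2} {v3.1} {v4.1} and {out.1, out.2, v4.1, v4.2} {v1.1, v2.2, v3.2} {v1.2, v3.1} {v2.1}

The first expression reduces to {out.1, v3.2, v4.2} {out.2} {v1.1, v1.2} {v2.1} {v2.2} {v3.1} {v4.1}
The second expression reduces to {out.1, out.2, v4.1, v4.2} {v1.1, v2.2, v3.2} {v1.2, v3.1} {v2.1}
The forms do not match — not equal.


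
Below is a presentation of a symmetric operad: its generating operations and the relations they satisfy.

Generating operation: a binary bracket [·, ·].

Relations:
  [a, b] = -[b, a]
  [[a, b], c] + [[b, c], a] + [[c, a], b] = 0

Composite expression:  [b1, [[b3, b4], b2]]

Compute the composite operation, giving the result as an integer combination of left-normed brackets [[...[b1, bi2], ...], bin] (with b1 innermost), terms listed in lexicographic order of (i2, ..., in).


-[[[b1, b2], b3], b4] + [[[b1, b2], b4], b3] + [[[b1, b3], b4], b2] - [[[b1, b4], b3], b2]

A multilinear Lie element is pinned by b1-initial words (b1 innermost).
Composite bracket: [b1, [[b3, b4], b2]]
Each bracket splits as ab - ba, giving 8 signed words (2^3 = 8).
Keep just the words that open with b1:
  b1b2b3b4 (sign -1) contributes -[[[b1, b2], b3], b4]
  b1b2b4b3 (sign +1) contributes +[[[b1, b2], b4], b3]
  b1b3b4b2 (sign +1) contributes +[[[b1, b3], b4], b2]
  b1b4b3b2 (sign -1) contributes -[[[b1, b4], b3], b2]


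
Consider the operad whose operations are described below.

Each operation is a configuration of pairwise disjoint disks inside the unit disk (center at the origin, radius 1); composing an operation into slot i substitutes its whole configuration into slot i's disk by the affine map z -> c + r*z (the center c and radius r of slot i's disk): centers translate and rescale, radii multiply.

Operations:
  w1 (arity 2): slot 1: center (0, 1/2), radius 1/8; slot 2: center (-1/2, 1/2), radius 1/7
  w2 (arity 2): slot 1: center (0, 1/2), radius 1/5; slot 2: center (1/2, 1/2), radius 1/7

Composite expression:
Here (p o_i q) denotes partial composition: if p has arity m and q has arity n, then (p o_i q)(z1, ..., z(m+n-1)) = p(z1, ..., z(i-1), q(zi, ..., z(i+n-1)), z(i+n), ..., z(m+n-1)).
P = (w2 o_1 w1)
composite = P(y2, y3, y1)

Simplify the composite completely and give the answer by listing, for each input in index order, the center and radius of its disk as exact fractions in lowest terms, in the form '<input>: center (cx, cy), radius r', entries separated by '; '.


Affine substitution under w2: radii multiply and y-centers shift.
for y2, the 2-step affine chain lands on center (0, 3/5), radius 1/40
for y3, the 2-step affine chain lands on center (-1/10, 3/5), radius 1/35
for y1, the 1-step affine chain lands on center (1/2, 1/2), radius 1/7

y1: center (1/2, 1/2), radius 1/7; y2: center (0, 3/5), radius 1/40; y3: center (-1/10, 3/5), radius 1/35


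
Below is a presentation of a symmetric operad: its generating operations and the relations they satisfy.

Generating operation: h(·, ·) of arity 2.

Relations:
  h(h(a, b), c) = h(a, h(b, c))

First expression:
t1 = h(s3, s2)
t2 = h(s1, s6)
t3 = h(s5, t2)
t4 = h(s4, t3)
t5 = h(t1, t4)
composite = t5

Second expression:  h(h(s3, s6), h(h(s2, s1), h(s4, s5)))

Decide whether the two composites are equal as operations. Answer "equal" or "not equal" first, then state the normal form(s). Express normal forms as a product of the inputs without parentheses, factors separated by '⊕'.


The first composite normalizes to s3 ⊕ s2 ⊕ s4 ⊕ s5 ⊕ s1 ⊕ s6
The second composite normalizes to s3 ⊕ s6 ⊕ s2 ⊕ s1 ⊕ s4 ⊕ s5
They disagree, so not equal.

not equal: they reduce to s3 ⊕ s2 ⊕ s4 ⊕ s5 ⊕ s1 ⊕ s6 and s3 ⊕ s6 ⊕ s2 ⊕ s1 ⊕ s4 ⊕ s5


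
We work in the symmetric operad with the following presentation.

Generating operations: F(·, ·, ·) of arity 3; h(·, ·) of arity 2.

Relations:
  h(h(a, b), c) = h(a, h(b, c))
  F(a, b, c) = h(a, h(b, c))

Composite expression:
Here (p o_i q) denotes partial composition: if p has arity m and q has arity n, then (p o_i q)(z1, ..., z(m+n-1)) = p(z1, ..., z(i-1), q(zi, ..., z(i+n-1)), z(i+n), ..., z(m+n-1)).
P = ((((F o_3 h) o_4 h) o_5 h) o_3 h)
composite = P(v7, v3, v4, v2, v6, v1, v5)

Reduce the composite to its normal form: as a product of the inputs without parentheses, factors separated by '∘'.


v7 ∘ v3 ∘ v4 ∘ v2 ∘ v6 ∘ v1 ∘ v5

Under associativity of F, the answer is the v's in reading order.
h(v4, v2) linearizes to v4 ∘ v2
h(v1, v5) linearizes to v1 ∘ v5
h(v6, h(v1, v5)) linearizes to v6 ∘ v1 ∘ v5
h(h(v4, v2), h(v6, h(v1, v5))) linearizes to v4 ∘ v2 ∘ v6 ∘ v1 ∘ v5
F(v7, v3, h(h(v4, v2), h(v6, h(v1, v5)))) linearizes to v7 ∘ v3 ∘ v4 ∘ v2 ∘ v6 ∘ v1 ∘ v5


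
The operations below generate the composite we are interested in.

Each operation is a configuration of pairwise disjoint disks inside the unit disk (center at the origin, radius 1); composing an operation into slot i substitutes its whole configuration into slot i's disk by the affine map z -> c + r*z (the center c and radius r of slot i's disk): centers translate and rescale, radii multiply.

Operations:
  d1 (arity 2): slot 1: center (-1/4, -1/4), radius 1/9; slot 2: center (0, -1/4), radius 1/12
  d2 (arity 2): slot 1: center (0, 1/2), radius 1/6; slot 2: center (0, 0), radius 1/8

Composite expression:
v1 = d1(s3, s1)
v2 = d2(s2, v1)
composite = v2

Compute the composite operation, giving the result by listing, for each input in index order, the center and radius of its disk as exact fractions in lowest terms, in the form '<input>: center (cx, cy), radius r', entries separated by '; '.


Below d2, radii multiply path by path; the s-disk centers shift.
s2 passes through 1 substitution, ending at center (0, 1/2), radius 1/6
s3 passes through 2 substitutions, ending at center (-1/32, -1/32), radius 1/72
s1 passes through 2 substitutions, ending at center (0, -1/32), radius 1/96

s1: center (0, -1/32), radius 1/96; s2: center (0, 1/2), radius 1/6; s3: center (-1/32, -1/32), radius 1/72


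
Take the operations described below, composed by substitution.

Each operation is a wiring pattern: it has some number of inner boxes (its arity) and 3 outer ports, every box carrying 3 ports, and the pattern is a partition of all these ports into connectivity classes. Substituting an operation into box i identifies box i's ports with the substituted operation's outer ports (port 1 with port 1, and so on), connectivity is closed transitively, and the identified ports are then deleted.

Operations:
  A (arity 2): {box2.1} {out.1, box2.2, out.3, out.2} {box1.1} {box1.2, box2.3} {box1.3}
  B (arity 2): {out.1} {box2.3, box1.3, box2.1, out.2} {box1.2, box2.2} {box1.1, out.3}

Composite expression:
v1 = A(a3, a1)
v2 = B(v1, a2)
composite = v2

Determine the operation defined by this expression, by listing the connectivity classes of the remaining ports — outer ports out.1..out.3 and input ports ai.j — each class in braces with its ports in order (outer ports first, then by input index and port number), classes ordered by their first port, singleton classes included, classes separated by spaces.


Two ports join when wires chain via B-identified ports.
stage A: inputs (a3, a1), connectivity {out.1, out.2, out.3, a1.2} {a1.1} {a1.3, a3.2} {a3.1} {a3.3}, out.j its boundary
stage B: inputs (a3, a1, a2), connectivity {out.1} {out.2, out.3, a1.2, a2.1, a2.2, a2.3} {a1.1} {a1.3, a3.2} {a3.1} {a3.3}, out.j its boundary

{out.1} {out.2, out.3, a1.2, a2.1, a2.2, a2.3} {a1.1} {a1.3, a3.2} {a3.1} {a3.3}


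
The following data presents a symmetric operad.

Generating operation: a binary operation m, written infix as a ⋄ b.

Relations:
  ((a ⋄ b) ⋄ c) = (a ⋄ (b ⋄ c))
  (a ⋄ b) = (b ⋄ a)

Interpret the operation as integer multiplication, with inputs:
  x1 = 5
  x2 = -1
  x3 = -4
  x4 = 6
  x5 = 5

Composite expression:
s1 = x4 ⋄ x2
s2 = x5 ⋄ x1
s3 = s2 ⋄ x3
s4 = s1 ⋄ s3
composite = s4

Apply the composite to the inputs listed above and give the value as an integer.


600

(x4 ⋄ x2) = -6
(x5 ⋄ x1) = 25
((x5 ⋄ x1) ⋄ x3) = -100
((x4 ⋄ x2) ⋄ ((x5 ⋄ x1) ⋄ x3)) = 600


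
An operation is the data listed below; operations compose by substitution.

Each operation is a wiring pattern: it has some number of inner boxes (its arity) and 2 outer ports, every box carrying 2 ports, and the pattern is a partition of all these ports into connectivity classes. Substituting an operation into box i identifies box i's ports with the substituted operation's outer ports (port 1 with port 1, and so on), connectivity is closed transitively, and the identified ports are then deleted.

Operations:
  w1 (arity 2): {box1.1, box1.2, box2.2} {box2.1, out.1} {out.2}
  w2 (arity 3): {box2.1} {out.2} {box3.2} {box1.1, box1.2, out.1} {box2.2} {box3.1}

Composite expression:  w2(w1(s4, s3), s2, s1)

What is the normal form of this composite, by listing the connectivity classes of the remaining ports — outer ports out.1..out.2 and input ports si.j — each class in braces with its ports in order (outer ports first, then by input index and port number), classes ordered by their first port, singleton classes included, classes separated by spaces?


Two ports join when wires chain via w2-identified ports.
composing w1 on (s4, s3), with out.j its own outer ports: {out.1, s3.1} {out.2} {s3.2, s4.1, s4.2}
composing w2 on (s4, s3, s2, s1), with out.j its own outer ports: {out.1, s3.1} {out.2} {s1.1} {s1.2} {s2.1} {s2.2} {s3.2, s4.1, s4.2}

{out.1, s3.1} {out.2} {s1.1} {s1.2} {s2.1} {s2.2} {s3.2, s4.1, s4.2}


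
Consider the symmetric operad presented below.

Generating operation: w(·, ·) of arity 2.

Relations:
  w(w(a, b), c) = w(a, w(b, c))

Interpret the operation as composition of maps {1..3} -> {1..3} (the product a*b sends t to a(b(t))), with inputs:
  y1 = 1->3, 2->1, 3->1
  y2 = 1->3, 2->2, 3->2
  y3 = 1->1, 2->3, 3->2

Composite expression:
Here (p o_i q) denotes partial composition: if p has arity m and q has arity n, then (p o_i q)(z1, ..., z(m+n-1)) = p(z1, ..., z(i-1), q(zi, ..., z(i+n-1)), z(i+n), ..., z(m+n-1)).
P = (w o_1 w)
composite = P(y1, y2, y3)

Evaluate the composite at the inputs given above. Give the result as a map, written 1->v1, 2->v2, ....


1->1, 2->1, 3->1

w(y1, y2) = 1->1, 2->1, 3->1
w(w(y1, y2), y3) = 1->1, 2->1, 3->1


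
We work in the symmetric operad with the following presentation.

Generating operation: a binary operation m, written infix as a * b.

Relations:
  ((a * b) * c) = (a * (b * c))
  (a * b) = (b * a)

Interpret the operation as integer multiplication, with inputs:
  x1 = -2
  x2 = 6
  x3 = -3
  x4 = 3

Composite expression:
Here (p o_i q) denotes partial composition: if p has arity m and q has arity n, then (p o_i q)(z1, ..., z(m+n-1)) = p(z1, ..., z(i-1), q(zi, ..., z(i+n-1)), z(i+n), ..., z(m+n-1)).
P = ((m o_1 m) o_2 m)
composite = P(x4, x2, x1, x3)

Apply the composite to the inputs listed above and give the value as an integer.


108

(x2 * x1) = -12
(x4 * (x2 * x1)) = -36
((x4 * (x2 * x1)) * x3) = 108


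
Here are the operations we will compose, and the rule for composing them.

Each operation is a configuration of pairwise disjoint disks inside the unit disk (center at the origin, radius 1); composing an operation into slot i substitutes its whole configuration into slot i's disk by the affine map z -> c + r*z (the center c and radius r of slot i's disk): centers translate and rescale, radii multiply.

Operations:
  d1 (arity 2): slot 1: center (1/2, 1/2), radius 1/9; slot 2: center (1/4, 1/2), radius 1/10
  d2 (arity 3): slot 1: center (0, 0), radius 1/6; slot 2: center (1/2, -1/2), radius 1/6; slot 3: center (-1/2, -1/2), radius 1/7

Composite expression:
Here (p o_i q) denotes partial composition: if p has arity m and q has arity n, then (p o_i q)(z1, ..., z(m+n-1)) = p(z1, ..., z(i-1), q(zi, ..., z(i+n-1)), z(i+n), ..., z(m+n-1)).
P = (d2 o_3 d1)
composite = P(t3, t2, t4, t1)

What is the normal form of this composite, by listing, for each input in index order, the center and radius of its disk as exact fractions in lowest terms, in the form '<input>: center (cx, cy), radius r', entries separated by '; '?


t1: center (-13/28, -3/7), radius 1/70; t2: center (1/2, -1/2), radius 1/6; t3: center (0, 0), radius 1/6; t4: center (-3/7, -3/7), radius 1/63

Nesting under d2 composes maps z -> c + r*z down each t-path.
t3: after 1 affine step, its disk has center (0, 0), radius 1/6
t2: after 1 affine step, its disk has center (1/2, -1/2), radius 1/6
t4: after 2 affine steps, its disk has center (-3/7, -3/7), radius 1/63
t1: after 2 affine steps, its disk has center (-13/28, -3/7), radius 1/70


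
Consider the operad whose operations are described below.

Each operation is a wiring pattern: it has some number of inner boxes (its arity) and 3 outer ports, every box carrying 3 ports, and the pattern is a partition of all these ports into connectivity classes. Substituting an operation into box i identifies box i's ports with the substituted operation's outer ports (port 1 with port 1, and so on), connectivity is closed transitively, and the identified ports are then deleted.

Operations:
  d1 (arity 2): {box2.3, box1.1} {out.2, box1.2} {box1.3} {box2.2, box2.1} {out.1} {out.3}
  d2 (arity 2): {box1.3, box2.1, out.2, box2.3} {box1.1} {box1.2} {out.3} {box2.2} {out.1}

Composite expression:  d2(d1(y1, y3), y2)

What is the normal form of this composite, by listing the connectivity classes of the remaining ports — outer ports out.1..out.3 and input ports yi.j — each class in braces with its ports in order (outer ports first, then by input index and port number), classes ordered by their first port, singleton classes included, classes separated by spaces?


Substituting into d2 glues patterns; closure does the rest.
stage d1: inputs (y1, y3), connectivity {out.1} {out.2, y1.2} {out.3} {y1.1, y3.3} {y1.3} {y3.1, y3.2}, out.j its boundary
stage d2: inputs (y1, y3, y2), connectivity {out.1} {out.2, y2.1, y2.3} {out.3} {y1.1, y3.3} {y1.2} {y1.3} {y2.2} {y3.1, y3.2}, out.j its boundary

{out.1} {out.2, y2.1, y2.3} {out.3} {y1.1, y3.3} {y1.2} {y1.3} {y2.2} {y3.1, y3.2}


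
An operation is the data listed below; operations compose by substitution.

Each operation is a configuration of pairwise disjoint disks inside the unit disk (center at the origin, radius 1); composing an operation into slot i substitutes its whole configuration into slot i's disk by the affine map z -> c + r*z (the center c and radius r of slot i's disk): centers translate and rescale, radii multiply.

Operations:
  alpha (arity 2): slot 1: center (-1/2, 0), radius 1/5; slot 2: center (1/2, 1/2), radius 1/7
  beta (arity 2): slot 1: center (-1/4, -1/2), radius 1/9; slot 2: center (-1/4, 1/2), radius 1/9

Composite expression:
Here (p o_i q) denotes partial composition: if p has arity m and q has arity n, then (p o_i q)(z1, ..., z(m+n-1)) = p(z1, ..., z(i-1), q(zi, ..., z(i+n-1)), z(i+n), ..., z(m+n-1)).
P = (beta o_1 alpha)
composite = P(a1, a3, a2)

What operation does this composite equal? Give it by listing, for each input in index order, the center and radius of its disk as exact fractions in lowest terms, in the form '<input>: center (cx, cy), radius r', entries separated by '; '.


Follow each a-input down from beta: c' goes to c + r*c', radius to r*r'.
a1: after 2 affine steps, its disk has center (-11/36, -1/2), radius 1/45
a3: after 2 affine steps, its disk has center (-7/36, -4/9), radius 1/63
a2: after 1 affine step, its disk has center (-1/4, 1/2), radius 1/9

a1: center (-11/36, -1/2), radius 1/45; a2: center (-1/4, 1/2), radius 1/9; a3: center (-7/36, -4/9), radius 1/63


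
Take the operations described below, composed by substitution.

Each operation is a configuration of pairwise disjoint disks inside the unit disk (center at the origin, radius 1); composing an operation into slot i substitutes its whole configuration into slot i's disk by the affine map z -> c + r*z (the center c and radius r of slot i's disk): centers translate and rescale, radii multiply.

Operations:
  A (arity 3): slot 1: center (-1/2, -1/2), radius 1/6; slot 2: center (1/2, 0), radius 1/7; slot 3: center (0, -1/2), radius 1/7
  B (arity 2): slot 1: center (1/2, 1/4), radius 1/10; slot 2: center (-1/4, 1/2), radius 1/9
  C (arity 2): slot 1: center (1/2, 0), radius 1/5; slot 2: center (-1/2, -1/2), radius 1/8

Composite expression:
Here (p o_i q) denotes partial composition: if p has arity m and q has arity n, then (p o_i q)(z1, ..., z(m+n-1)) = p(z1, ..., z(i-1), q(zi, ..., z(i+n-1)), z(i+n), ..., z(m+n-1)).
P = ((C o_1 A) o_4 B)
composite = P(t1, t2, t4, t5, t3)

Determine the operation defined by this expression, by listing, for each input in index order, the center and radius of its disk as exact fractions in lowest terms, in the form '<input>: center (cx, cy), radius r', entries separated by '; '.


t1: center (2/5, -1/10), radius 1/30; t2: center (3/5, 0), radius 1/35; t3: center (-17/32, -7/16), radius 1/72; t4: center (1/2, -1/10), radius 1/35; t5: center (-7/16, -15/32), radius 1/80

Each t-disk chains the slot maps above it in C; radii multiply.
input t1: applying the 2 nested substitutions gives center (2/5, -1/10), radius 1/30
input t2: applying the 2 nested substitutions gives center (3/5, 0), radius 1/35
input t4: applying the 2 nested substitutions gives center (1/2, -1/10), radius 1/35
input t5: applying the 2 nested substitutions gives center (-7/16, -15/32), radius 1/80
input t3: applying the 2 nested substitutions gives center (-17/32, -7/16), radius 1/72


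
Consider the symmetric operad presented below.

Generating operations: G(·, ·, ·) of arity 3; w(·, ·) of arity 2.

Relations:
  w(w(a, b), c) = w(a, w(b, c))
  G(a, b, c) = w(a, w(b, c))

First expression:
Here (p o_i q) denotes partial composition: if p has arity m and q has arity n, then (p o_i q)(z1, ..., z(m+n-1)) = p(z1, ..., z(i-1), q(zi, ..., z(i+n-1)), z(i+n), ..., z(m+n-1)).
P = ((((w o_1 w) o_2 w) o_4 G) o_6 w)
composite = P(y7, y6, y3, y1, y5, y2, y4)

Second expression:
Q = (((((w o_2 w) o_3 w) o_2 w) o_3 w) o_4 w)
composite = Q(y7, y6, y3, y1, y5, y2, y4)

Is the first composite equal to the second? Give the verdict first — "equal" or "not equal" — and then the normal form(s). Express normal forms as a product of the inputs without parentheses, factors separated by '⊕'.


In normal form, the first expression is y7 ⊕ y6 ⊕ y3 ⊕ y1 ⊕ y5 ⊕ y2 ⊕ y4
In normal form, the second expression is y7 ⊕ y6 ⊕ y3 ⊕ y1 ⊕ y5 ⊕ y2 ⊕ y4
The forms coincide; equal.

equal; the common form is y7 ⊕ y6 ⊕ y3 ⊕ y1 ⊕ y5 ⊕ y2 ⊕ y4


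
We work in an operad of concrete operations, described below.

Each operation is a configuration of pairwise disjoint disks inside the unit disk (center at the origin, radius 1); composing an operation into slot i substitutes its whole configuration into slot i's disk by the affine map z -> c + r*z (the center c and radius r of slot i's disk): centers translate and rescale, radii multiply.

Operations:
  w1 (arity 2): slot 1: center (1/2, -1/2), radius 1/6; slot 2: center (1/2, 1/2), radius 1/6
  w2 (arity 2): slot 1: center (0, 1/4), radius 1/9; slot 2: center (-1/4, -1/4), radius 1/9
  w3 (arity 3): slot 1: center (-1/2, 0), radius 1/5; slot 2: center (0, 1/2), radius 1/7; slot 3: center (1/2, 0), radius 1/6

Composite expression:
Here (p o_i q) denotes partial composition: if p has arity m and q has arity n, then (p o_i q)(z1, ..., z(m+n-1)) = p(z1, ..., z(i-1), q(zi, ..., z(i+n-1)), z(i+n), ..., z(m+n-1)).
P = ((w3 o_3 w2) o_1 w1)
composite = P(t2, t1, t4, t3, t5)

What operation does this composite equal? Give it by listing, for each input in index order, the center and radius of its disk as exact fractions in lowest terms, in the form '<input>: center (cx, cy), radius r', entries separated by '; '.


t1: center (-2/5, 1/10), radius 1/30; t2: center (-2/5, -1/10), radius 1/30; t3: center (1/2, 1/24), radius 1/54; t4: center (0, 1/2), radius 1/7; t5: center (11/24, -1/24), radius 1/54

Below w3, radii multiply path by path; the t-disk centers shift.
for t2, the 2-step affine chain lands on center (-2/5, -1/10), radius 1/30
for t1, the 2-step affine chain lands on center (-2/5, 1/10), radius 1/30
for t4, the 1-step affine chain lands on center (0, 1/2), radius 1/7
for t3, the 2-step affine chain lands on center (1/2, 1/24), radius 1/54
for t5, the 2-step affine chain lands on center (11/24, -1/24), radius 1/54


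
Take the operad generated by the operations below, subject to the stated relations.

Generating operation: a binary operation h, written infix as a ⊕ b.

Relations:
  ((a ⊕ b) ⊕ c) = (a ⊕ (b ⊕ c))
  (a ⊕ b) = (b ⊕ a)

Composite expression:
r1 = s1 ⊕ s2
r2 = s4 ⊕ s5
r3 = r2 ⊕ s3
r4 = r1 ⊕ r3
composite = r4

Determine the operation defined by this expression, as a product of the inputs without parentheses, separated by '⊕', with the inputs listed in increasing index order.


s1 ⊕ s2 ⊕ s3 ⊕ s4 ⊕ s5

Any arrangement under h is one operation, so sort the s-inputs.
(s1 ⊕ s2) reduces to s1 ⊕ s2
(s4 ⊕ s5) reduces to s4 ⊕ s5
((s4 ⊕ s5) ⊕ s3) reduces to s4 ⊕ s5 ⊕ s3
((s1 ⊕ s2) ⊕ ((s4 ⊕ s5) ⊕ s3)) reduces to s1 ⊕ s2 ⊕ s4 ⊕ s5 ⊕ s3
putting the inputs in ascending order: s1 ⊕ s2 ⊕ s3 ⊕ s4 ⊕ s5


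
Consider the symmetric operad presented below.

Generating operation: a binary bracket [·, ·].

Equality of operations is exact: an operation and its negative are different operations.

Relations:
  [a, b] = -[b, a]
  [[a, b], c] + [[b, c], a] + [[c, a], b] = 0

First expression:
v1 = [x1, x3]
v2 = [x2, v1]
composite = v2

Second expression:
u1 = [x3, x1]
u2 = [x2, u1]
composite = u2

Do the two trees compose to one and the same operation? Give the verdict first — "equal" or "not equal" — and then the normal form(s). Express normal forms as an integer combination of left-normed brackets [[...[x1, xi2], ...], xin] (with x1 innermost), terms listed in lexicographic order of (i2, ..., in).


The first composite normalizes to -[[x1, x3], x2]
The second composite normalizes to [[x1, x3], x2]
Different reductions; not equal.

not equal — first -[[x1, x3], x2], second [[x1, x3], x2]


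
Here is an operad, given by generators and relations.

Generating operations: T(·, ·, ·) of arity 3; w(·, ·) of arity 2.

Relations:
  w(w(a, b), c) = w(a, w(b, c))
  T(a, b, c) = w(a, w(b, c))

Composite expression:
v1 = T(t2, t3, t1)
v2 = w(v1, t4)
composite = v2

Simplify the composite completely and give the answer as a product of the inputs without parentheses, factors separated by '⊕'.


Every regrouping of w is equal, so read the t-inputs in written order.
T(t2, t3, t1) flattens to t2 ⊕ t3 ⊕ t1
w(T(t2, t3, t1), t4) flattens to t2 ⊕ t3 ⊕ t1 ⊕ t4

t2 ⊕ t3 ⊕ t1 ⊕ t4


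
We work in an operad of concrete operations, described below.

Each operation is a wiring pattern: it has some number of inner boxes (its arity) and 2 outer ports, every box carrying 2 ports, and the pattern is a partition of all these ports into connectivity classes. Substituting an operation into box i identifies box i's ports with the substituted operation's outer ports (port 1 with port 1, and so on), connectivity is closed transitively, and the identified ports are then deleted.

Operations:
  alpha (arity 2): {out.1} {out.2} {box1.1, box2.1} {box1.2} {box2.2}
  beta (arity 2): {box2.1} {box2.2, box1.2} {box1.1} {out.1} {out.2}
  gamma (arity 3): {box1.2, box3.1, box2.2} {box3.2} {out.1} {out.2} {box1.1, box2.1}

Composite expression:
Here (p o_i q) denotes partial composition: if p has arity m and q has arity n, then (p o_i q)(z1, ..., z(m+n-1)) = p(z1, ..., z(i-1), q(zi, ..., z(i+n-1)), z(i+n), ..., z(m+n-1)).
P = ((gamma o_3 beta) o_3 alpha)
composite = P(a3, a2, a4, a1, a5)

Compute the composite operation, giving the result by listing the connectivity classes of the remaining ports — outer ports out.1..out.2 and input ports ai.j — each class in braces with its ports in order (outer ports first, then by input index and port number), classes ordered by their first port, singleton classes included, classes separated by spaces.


After gluing at gamma, chains via deleted ports link the a-ports.
composing alpha on (a4, a1), with out.j its own outer ports: {out.1} {out.2} {a1.1, a4.1} {a1.2} {a4.2}
composing beta on (a4, a1, a5), with out.j its own outer ports: {out.1} {out.2} {a1.1, a4.1} {a1.2} {a4.2} {a5.1} {a5.2}
composing gamma on (a3, a2, a4, a1, a5), with out.j its own outer ports: {out.1} {out.2} {a1.1, a4.1} {a1.2} {a2.1, a3.1} {a2.2, a3.2} {a4.2} {a5.1} {a5.2}

{out.1} {out.2} {a1.1, a4.1} {a1.2} {a2.1, a3.1} {a2.2, a3.2} {a4.2} {a5.1} {a5.2}


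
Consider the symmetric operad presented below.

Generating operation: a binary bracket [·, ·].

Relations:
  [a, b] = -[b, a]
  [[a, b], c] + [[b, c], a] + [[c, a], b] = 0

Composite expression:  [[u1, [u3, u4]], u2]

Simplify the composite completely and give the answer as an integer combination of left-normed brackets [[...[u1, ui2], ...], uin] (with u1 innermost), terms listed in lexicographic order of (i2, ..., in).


[[[u1, u3], u4], u2] - [[[u1, u4], u3], u2]


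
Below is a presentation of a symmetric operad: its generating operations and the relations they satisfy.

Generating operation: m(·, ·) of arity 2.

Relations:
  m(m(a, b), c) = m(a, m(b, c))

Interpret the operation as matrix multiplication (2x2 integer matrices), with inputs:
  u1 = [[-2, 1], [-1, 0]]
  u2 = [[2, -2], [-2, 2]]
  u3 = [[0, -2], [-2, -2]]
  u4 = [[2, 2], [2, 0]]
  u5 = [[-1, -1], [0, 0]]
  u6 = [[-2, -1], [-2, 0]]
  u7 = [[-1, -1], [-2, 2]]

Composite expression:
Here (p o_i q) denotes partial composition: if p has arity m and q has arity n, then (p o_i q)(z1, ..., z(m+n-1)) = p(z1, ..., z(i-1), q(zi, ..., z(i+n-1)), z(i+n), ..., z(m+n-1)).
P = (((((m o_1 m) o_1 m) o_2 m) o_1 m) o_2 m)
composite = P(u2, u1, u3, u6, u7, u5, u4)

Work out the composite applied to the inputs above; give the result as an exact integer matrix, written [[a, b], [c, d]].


m(u1, u3) = [[-2, 2], [0, 2]]
m(u2, m(u1, u3)) = [[-4, 0], [4, 0]]
m(u6, u7) = [[4, 0], [2, 2]]
m(m(u2, m(u1, u3)), m(u6, u7)) = [[-16, 0], [16, 0]]
m(m(m(u2, m(u1, u3)), m(u6, u7)), u5) = [[16, 16], [-16, -16]]
m(m(m(m(u2, m(u1, u3)), m(u6, u7)), u5), u4) = [[64, 32], [-64, -32]]

[[64, 32], [-64, -32]]


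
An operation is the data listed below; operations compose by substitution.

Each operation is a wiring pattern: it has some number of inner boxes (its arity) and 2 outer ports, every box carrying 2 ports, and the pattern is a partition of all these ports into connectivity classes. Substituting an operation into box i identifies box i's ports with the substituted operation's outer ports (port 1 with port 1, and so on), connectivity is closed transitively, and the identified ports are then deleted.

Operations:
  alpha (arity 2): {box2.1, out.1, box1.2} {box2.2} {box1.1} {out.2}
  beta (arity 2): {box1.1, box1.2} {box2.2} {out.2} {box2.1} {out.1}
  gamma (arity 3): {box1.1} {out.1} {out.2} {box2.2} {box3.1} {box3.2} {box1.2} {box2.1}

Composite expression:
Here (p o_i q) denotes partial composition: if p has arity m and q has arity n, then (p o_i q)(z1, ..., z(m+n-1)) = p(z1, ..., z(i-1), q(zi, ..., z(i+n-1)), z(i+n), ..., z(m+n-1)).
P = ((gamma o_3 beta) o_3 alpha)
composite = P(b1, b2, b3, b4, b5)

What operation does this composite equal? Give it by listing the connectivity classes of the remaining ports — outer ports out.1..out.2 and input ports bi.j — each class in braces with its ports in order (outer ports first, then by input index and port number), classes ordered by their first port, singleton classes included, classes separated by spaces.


Connectivity passes through glued gamma-boundaries; trace each wire chain.
the subtree at alpha composes to {out.1, b3.2, b4.1} {out.2} {b3.1} {b4.2} on (b3, b4); out.j = own outer ports
the subtree at beta composes to {out.1} {out.2} {b3.1} {b3.2, b4.1} {b4.2} {b5.1} {b5.2} on (b3, b4, b5); out.j = own outer ports
the subtree at gamma composes to {out.1} {out.2} {b1.1} {b1.2} {b2.1} {b2.2} {b3.1} {b3.2, b4.1} {b4.2} {b5.1} {b5.2} on (b1, b2, b3, b4, b5); out.j = own outer ports

{out.1} {out.2} {b1.1} {b1.2} {b2.1} {b2.2} {b3.1} {b3.2, b4.1} {b4.2} {b5.1} {b5.2}


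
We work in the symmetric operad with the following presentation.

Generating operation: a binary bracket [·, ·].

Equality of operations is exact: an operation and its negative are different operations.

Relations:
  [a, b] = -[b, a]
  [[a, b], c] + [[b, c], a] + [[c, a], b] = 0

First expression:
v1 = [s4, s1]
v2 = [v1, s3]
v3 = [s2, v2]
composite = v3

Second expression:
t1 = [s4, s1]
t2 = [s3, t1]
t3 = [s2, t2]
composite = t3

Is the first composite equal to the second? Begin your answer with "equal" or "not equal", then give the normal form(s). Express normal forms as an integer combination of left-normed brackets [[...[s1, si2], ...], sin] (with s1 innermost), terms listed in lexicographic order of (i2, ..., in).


not equal; the first gives [[[s1, s4], s3], s2] and the second -[[[s1, s4], s3], s2]

The first expression, normalized: [[[s1, s4], s3], s2]
The second expression, normalized: -[[[s1, s4], s3], s2]
No match — not equal.


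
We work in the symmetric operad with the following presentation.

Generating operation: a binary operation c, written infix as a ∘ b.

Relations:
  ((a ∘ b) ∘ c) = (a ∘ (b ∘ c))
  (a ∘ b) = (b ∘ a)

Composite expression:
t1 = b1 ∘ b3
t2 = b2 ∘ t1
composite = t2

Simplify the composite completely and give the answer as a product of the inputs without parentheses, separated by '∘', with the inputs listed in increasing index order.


b1 ∘ b2 ∘ b3

With c associative and commutative, the b-input set is all that matters.
(b1 ∘ b3) flattens to b1 ∘ b3
(b2 ∘ (b1 ∘ b3)) flattens to b2 ∘ b1 ∘ b3
rearranged into index order: b1 ∘ b2 ∘ b3


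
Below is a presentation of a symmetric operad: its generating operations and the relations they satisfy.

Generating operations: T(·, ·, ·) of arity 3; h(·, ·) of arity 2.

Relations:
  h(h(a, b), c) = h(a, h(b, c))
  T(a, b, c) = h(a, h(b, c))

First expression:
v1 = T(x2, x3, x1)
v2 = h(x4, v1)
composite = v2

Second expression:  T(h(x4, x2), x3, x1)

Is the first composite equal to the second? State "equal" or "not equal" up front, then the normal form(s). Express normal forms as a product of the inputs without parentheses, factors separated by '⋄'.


equal — both sides give x4 ⋄ x2 ⋄ x3 ⋄ x1

The first expression reduces to x4 ⋄ x2 ⋄ x3 ⋄ x1
The second expression reduces to x4 ⋄ x2 ⋄ x3 ⋄ x1
Same normal form: equal.


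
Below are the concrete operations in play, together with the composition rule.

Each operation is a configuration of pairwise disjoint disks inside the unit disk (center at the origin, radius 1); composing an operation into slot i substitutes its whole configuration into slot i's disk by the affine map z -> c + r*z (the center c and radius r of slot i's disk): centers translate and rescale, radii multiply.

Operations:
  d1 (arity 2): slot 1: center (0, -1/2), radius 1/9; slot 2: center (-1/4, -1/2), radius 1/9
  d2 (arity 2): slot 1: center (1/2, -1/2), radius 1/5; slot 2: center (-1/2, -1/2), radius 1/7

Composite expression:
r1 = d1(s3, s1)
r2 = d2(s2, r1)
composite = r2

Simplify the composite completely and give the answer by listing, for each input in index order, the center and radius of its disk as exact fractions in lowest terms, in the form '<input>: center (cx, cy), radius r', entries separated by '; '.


Nesting under d2 composes maps z -> c + r*z down each s-path.
tracing s2 down its 1-map path: center (1/2, -1/2), radius 1/5
tracing s3 down its 2-map path: center (-1/2, -4/7), radius 1/63
tracing s1 down its 2-map path: center (-15/28, -4/7), radius 1/63

s1: center (-15/28, -4/7), radius 1/63; s2: center (1/2, -1/2), radius 1/5; s3: center (-1/2, -4/7), radius 1/63


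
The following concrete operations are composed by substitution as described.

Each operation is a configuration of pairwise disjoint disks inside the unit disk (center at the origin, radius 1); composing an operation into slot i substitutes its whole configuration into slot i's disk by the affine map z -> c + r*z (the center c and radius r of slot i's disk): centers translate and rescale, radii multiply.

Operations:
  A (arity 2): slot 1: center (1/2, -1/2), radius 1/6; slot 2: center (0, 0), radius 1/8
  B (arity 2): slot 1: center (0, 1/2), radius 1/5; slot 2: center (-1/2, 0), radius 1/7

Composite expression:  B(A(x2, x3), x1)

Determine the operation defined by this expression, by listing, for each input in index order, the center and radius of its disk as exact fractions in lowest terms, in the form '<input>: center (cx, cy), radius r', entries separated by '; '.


Each x-disk chains the slot maps above it in B; radii multiply.
x2: after 2 affine steps, its disk has center (1/10, 2/5), radius 1/30
x3: after 2 affine steps, its disk has center (0, 1/2), radius 1/40
x1: after 1 affine step, its disk has center (-1/2, 0), radius 1/7

x1: center (-1/2, 0), radius 1/7; x2: center (1/10, 2/5), radius 1/30; x3: center (0, 1/2), radius 1/40


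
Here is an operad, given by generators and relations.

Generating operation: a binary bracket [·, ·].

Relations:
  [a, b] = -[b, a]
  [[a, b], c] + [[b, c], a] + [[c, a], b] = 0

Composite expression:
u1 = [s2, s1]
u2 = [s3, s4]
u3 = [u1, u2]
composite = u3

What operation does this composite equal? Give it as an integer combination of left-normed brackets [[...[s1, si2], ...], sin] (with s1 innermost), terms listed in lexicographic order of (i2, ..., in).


-[[[s1, s2], s3], s4] + [[[s1, s2], s4], s3]

Expand each bracket as ab - ba; the s1-initial words give the coefficients.
Composite bracket: [[s2, s1], [s3, s4]]
The bracket unfolds into 8 signed words via [a, b] = ab - ba (2^3 = 8).
Collect the words opening with s1:
  s1s2s3s4 appears with sign -1, giving the term -[[[s1, s2], s3], s4]
  s1s2s4s3 appears with sign +1, giving the term +[[[s1, s2], s4], s3]


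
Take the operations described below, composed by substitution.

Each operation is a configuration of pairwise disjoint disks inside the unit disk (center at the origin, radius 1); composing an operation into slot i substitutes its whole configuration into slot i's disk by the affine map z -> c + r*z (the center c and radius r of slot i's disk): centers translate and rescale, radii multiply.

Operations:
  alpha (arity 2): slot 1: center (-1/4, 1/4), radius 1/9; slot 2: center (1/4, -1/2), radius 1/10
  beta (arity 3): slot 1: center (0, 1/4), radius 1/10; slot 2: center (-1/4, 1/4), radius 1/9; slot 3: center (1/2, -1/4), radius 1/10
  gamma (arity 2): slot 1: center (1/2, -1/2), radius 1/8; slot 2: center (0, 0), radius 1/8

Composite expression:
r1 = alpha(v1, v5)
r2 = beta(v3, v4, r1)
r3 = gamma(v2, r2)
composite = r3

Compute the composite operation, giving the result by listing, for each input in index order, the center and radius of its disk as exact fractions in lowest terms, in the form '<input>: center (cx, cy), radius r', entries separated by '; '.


Affine substitution under gamma: radii multiply and v-centers shift.
tracing v2 down its 1-map path: center (1/2, -1/2), radius 1/8
tracing v3 down its 2-map path: center (0, 1/32), radius 1/80
tracing v4 down its 2-map path: center (-1/32, 1/32), radius 1/72
tracing v1 down its 3-map path: center (19/320, -9/320), radius 1/720
tracing v5 down its 3-map path: center (21/320, -3/80), radius 1/800

v1: center (19/320, -9/320), radius 1/720; v2: center (1/2, -1/2), radius 1/8; v3: center (0, 1/32), radius 1/80; v4: center (-1/32, 1/32), radius 1/72; v5: center (21/320, -3/80), radius 1/800


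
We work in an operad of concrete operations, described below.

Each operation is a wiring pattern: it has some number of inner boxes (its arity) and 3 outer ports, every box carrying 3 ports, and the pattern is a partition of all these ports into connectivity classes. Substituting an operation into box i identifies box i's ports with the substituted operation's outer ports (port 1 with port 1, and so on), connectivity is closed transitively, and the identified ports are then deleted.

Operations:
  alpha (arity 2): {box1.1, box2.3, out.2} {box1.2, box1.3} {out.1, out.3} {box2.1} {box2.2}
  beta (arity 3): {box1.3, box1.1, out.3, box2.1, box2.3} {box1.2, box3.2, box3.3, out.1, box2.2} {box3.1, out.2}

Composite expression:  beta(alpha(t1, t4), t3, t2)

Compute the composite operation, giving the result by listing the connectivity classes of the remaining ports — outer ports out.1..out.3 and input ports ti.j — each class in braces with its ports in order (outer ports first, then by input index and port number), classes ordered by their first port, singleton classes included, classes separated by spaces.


After gluing at beta, chains via deleted ports link the t-ports.
through alpha, on inputs (t1, t4): {out.1, out.3} {out.2, t1.1, t4.3} {t1.2, t1.3} {t4.1} {t4.2} (out.j = stage outer ports)
through beta, on inputs (t1, t4, t3, t2): {out.1, t1.1, t2.2, t2.3, t3.2, t4.3} {out.2, t2.1} {out.3, t3.1, t3.3} {t1.2, t1.3} {t4.1} {t4.2} (out.j = stage outer ports)

{out.1, t1.1, t2.2, t2.3, t3.2, t4.3} {out.2, t2.1} {out.3, t3.1, t3.3} {t1.2, t1.3} {t4.1} {t4.2}
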